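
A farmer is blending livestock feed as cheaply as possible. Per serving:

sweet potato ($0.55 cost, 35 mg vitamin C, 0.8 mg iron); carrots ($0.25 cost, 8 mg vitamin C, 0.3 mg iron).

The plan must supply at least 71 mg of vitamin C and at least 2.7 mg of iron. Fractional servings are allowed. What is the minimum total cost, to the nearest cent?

$1.86

sweet potato only: max(71/35, 2.7/0.8) = 3.375 servings → $1.86.
carrots only: max(71/8, 2.7/0.3) = 9 servings → $2.25.
sweet potato + carrots with both targets exact would need a negative amount; discard.
The minimum over all feasible corners is $1.86.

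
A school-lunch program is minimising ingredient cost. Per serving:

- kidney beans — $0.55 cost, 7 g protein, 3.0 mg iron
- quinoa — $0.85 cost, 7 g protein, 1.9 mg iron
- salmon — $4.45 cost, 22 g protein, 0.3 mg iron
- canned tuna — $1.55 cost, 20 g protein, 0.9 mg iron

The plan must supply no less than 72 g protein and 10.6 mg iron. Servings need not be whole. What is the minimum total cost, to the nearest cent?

$5.60

Two binding constraints pin down two serving amounts, so the optimal mix uses at most two foods. The candidates are each food alone (scaled to the tighter of protein/iron) and each pair with both constraints tight.
kidney beans only: max(72/7, 10.6/3.0) = 10.29 servings → $5.66.
quinoa only: max(72/7, 10.6/1.9) = 10.29 servings → $8.74.
salmon only: max(72/22, 10.6/0.3) = 35.33 servings → $157.23.
canned tuna only: max(72/20, 10.6/0.9) = 11.78 servings → $18.26.
kidney beans + quinoa: intersection lies outside the first quadrant.
kidney beans + salmon with both tight: 3.311 servings and 2.219 servings → $11.70.
kidney beans + canned tuna with both tight: 2.741 servings and 2.641 servings → $5.60.
quinoa + salmon with both tight: 5.33 servings and 1.577 servings → $11.55.
quinoa + canned tuna with both tight: 4.644 servings and 1.975 servings → $7.01.
salmon + canned tuna: intersection lies outside the first quadrant.
The minimum over all feasible corners is $5.60.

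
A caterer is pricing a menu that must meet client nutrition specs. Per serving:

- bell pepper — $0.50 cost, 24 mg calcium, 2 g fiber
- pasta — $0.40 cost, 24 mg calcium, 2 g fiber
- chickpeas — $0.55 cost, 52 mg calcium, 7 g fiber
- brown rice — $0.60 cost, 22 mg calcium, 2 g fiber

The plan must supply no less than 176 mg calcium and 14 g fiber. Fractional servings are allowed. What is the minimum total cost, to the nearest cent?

An LP optimum is at a vertex; with two nutrient constraints at most two foods are used. Check each candidate.
bell pepper only: max(176/24, 14/2) = 7.333 servings → $3.67.
pasta only: max(176/24, 14/2) = 7.333 servings → $2.93.
chickpeas only: max(176/52, 14/7) = 3.385 servings → $1.86.
brown rice only: max(176/22, 14/2) = 8 servings → $4.80.
bell pepper + pasta (both tight): parallel constraints — no distinct corner.
bell pepper + chickpeas: the both-tight solution has a negative serving — not a feasible corner.
bell pepper + brown rice: the both-tight solution has a negative serving — not a feasible corner.
pasta + chickpeas: intersection lies outside the first quadrant.
pasta + brown rice: the both-tight solution has a negative serving — not a feasible corner.
chickpeas + brown rice with both targets exact would need a negative amount; discard.
The minimum over all feasible corners is $1.86.

$1.86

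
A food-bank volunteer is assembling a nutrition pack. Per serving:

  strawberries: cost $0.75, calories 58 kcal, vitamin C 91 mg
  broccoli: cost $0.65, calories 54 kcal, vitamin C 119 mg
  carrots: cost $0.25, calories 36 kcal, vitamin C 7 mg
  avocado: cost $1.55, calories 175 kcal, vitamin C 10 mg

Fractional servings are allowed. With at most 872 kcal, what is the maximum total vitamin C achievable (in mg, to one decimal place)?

Vitamin C per kcal: broccoli 2.204, strawberries 1.569, carrots 0.1944, avocado 0.05714.
With no serving limits, spend the whole calories allowance on broccoli: 872 kcal / 54 kcal × 119 mg = 1921.6 mg.

1921.6 mg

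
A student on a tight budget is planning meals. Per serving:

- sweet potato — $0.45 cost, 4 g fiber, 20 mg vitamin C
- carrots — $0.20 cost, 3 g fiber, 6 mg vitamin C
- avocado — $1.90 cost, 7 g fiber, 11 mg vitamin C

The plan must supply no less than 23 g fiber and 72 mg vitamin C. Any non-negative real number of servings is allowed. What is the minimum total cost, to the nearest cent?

At the optimum either one food covers both requirements or two foods hit both targets exactly; no other combination can be cheaper.
sweet potato only: max(23/4, 72/20) = 5.75 servings → $2.59.
carrots only: max(23/3, 72/6) = 12 servings → $2.40.
avocado only: max(23/7, 72/11) = 6.545 servings → $12.44.
sweet potato + carrots with both tight: 2.167 servings and 4.778 servings → $1.93.
sweet potato + avocado with both tight: 2.615 servings and 1.792 servings → $4.58.
carrots + avocado with both targets exact would need a negative amount; discard.
The minimum over all feasible corners is $1.93.

$1.93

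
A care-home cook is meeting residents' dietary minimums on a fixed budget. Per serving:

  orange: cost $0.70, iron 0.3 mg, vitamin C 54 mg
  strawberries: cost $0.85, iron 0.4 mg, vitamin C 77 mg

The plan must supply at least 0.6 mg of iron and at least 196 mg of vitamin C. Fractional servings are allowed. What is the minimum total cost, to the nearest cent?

For a min-cost LP with two ≥-constraints, a basic feasible solution has at most two positive variables.
orange only: max(0.6/0.3, 196/54) = 3.63 servings → $2.54.
strawberries only: max(0.6/0.4, 196/77) = 2.545 servings → $2.16.
orange + strawberries with both targets exact would need a negative amount; discard.
Cheapest feasible corner: $2.16.

$2.16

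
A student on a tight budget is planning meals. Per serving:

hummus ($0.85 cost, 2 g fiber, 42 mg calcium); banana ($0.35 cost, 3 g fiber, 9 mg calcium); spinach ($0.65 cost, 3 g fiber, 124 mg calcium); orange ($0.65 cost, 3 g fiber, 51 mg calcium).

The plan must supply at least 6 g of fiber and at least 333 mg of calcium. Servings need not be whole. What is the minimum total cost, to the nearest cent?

$1.75

For a min-cost LP with two ≥-constraints, a basic feasible solution has at most two positive variables.
hummus only: max(6/2, 333/42) = 7.929 servings → $6.74.
banana only: max(6/3, 333/9) = 37 servings → $12.95.
spinach only: max(6/3, 333/124) = 2.685 servings → $1.75.
orange only: max(6/3, 333/51) = 6.529 servings → $4.24.
hummus + banana with both targets exact would need a negative amount; discard.
hummus + spinach: the both-tight solution has a negative serving — not a feasible corner.
hummus + orange with both targets exact would need a negative amount; discard.
banana + spinach with both targets exact would need a negative amount; discard.
banana + orange: intersection lies outside the first quadrant.
spinach + orange with both targets exact would need a negative amount; discard.
The minimum over all feasible corners is $1.75.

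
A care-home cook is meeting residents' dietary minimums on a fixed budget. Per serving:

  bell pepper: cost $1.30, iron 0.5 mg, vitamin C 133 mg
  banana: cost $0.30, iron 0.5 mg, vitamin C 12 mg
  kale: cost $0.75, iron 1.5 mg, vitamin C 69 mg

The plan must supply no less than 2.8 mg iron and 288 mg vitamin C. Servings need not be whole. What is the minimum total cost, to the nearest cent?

The cheapest plan sits at a corner of the feasible region — with two constraints it uses at most two foods.
bell pepper only: max(2.8/0.5, 288/133) = 5.6 servings → $7.28.
banana only: max(2.8/0.5, 288/12) = 24 servings → $7.20.
kale only: max(2.8/1.5, 288/69) = 4.174 servings → $3.13.
bell pepper + banana with both tight: 1.825 servings and 3.775 servings → $3.50.
bell pepper + kale with both tight: 1.447 servings and 1.384 servings → $2.92.
banana + kale with both targets exact would need a negative amount; discard.
Cheapest feasible corner: $2.92.

$2.92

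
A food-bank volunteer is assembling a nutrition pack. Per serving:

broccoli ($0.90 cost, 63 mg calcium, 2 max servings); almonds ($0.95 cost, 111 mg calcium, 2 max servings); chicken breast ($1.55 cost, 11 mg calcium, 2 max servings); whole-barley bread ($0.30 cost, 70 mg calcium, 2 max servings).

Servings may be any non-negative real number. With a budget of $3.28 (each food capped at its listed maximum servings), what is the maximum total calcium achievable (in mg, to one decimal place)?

416.6 mg

Calcium per dollar: whole-barley bread 233.3, almonds 116.8, broccoli 70, chicken breast 7.097.
Take 2 servings of whole-barley bread: spends $0.60, +140.0 mg calcium (running total 140.0 mg).
Take 2 servings of almonds: spends $1.90, +222.0 mg calcium (running total 362.0 mg).
Take 0.8667 servings of broccoli: spends $0.78, +54.6 mg calcium (running total 416.6 mg).
Filling greedily by calcium-per-dollar is optimal for one linear limit, giving 416.6 mg.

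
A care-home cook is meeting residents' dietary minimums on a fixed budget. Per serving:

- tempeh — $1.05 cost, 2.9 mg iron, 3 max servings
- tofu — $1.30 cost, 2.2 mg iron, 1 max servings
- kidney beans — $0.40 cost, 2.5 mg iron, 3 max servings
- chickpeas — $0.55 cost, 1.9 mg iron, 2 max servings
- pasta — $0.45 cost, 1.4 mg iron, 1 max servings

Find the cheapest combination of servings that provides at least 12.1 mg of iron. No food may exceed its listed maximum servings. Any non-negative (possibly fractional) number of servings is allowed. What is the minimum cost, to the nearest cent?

$2.56

Cost per mg of iron: kidney beans $0.1600, chickpeas $0.2895, pasta $0.3214, tempeh $0.3621, tofu $0.5909.
Take 3 servings of kidney beans: +7.5 mg iron for $1.20 (total $1.20, still need 4.6 mg).
Take 2 servings of chickpeas: +3.8 mg iron for $1.10 (total $2.30, still need 0.8 mg).
Take 0.5714 servings of pasta: +0.8 mg iron for $0.26 (total $2.56, still need 0.0 mg).
Greedy by cheapest-per-mg is optimal for a single linear constraint, so the minimum cost is $2.56.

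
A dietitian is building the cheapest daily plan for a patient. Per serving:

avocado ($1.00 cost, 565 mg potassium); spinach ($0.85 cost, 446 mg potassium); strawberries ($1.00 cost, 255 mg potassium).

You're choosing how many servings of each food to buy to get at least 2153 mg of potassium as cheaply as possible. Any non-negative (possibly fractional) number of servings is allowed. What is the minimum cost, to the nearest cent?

$3.81

Cost per mg of potassium: avocado $0.0018, spinach $0.0019, strawberries $0.0039.
With no serving limits, use only avocado: 2153 mg / 565 mg = 3.811 servings × $1.00 = $3.81.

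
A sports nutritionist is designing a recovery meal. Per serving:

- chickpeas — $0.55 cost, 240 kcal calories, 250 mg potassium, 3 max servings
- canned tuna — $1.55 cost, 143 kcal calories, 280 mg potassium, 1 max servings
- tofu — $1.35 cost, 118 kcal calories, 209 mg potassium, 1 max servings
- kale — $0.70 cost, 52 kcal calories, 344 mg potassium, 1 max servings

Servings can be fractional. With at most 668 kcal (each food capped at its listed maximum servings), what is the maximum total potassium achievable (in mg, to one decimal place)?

1202.8 mg

Potassium per kcal: kale 6.615, canned tuna 1.958, tofu 1.771, chickpeas 1.042.
Take 1 serving of kale: uses 52 kcal, +344.0 mg potassium (running total 344.0 mg).
Take 1 serving of canned tuna: uses 143 kcal, +280.0 mg potassium (running total 624.0 mg).
Take 1 serving of tofu: uses 118 kcal, +209.0 mg potassium (running total 833.0 mg).
Take 1.479 servings of chickpeas: uses 355 kcal, +369.8 mg potassium (running total 1202.8 mg).
Greedy by best ratio exhausts the calories allowance optimally: 1202.8 mg.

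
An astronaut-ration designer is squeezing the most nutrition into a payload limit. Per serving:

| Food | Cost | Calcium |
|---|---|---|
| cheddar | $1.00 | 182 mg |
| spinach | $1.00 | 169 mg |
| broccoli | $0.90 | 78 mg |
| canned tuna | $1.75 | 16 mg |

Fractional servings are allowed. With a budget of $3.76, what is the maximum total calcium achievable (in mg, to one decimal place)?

684.3 mg

Calcium per dollar: cheddar 182, spinach 169, broccoli 86.67, canned tuna 9.143.
With no serving limits, spend the whole cost allowance on cheddar: $3.76 / $1.00 × 182 mg = 684.3 mg.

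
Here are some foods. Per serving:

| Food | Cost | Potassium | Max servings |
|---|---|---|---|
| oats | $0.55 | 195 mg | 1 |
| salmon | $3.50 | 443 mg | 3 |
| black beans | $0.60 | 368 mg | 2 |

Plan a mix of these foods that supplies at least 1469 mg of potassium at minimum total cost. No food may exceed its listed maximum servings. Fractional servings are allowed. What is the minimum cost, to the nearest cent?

Cost per mg of potassium: black beans $0.0016, oats $0.0028, salmon $0.0079.
Take 2 servings of black beans: +736.0 mg potassium for $1.20 (total $1.20, still need 733.0 mg).
Take 1 serving of oats: +195.0 mg potassium for $0.55 (total $1.75, still need 538.0 mg).
Take 1.214 servings of salmon: +538.0 mg potassium for $4.25 (total $6.00, still need 0.0 mg).
Filling from the cheapest source first is optimal under one linear minimum: $6.00.

$6.00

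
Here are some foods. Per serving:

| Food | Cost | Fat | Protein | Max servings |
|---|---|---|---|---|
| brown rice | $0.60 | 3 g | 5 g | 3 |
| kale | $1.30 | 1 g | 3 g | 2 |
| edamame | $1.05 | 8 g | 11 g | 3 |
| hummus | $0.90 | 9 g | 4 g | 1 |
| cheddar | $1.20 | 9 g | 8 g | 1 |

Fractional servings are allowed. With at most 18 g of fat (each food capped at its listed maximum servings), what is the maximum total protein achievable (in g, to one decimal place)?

30.6 g

Protein per g fat: kale 3, brown rice 1.667, edamame 1.375, cheddar 0.8889, hummus 0.4444.
Take 2 servings of kale: uses 2 g fat, +6.0 g protein (running total 6.0 g).
Take 3 servings of brown rice: uses 9 g fat, +15.0 g protein (running total 21.0 g).
Take 0.875 servings of edamame: uses 7 g fat, +9.6 g protein (running total 30.6 g).
Greedy by best ratio exhausts the fat allowance optimally: 30.6 g.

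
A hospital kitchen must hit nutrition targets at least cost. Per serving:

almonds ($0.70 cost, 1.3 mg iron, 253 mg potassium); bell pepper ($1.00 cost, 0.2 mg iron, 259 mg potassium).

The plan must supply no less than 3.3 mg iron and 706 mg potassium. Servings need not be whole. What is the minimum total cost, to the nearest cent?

$1.95

For a min-cost LP with two ≥-constraints, a basic feasible solution has at most two positive variables.
almonds only: max(3.3/1.3, 706/253) = 2.791 servings → $1.95.
bell pepper only: max(3.3/0.2, 706/259) = 16.5 servings → $16.50.
almonds + bell pepper with both tight: 2.494 servings and 0.2898 servings → $2.04.
Cheapest feasible corner: $1.95.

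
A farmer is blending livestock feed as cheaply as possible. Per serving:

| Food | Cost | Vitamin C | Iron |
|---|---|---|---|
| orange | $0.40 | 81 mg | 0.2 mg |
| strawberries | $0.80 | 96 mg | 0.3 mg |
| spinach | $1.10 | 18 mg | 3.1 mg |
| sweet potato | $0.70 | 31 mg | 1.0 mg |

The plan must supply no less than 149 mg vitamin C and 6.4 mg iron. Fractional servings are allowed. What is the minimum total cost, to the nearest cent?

$2.73

Compare the cost at each extreme point of the feasible region.
orange only: max(149/81, 6.4/0.2) = 32 servings → $12.80.
strawberries only: max(149/96, 6.4/0.3) = 21.33 servings → $17.07.
spinach only: max(149/18, 6.4/3.1) = 8.278 servings → $9.11.
sweet potato only: max(149/31, 6.4/1.0) = 6.4 servings → $4.48.
orange + strawberries: intersection lies outside the first quadrant.
orange + spinach with both tight: 1.401 servings and 1.974 servings → $2.73.
orange + sweet potato: intersection lies outside the first quadrant.
strawberries + spinach with both tight: 1.187 servings and 1.95 servings → $3.09.
strawberries + sweet potato with both targets exact would need a negative amount; discard.
spinach + sweet potato with both tight: 0.6325 servings and 4.439 servings → $3.80.
Cheapest feasible corner: $2.73.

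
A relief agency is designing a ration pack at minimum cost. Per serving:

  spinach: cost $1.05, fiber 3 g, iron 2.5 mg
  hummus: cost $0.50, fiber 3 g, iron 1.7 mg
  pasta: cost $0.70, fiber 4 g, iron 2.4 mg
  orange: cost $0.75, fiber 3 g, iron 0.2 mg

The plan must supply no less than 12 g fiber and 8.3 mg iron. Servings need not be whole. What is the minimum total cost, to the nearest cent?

At the optimum either one food covers both requirements or two foods hit both targets exactly; no other combination can be cheaper.
spinach only: max(12/3, 8.3/2.5) = 4 servings → $4.20.
hummus only: max(12/3, 8.3/1.7) = 4.882 servings → $2.44.
pasta only: max(12/4, 8.3/2.4) = 3.458 servings → $2.42.
orange only: max(12/3, 8.3/0.2) = 41.5 servings → $31.12.
spinach + hummus with both tight: 1.875 servings and 2.125 servings → $3.03.
spinach + pasta with both tight: 1.571 servings and 1.821 servings → $2.92.
spinach + orange with both tight: 3.261 servings and 0.7391 servings → $3.98.
hummus + pasta with both targets exact would need a negative amount; discard.
hummus + orange: the both-tight solution has a negative serving — not a feasible corner.
pasta + orange with both targets exact would need a negative amount; discard.
Cheapest feasible corner: $2.42.

$2.42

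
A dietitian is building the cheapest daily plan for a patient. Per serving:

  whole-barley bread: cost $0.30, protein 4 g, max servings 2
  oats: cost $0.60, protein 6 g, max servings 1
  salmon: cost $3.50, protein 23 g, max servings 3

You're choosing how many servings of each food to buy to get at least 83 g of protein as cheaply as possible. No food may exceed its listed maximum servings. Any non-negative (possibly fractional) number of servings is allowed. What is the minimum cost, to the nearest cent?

Cost per g of protein: whole-barley bread $0.0750, oats $0.1000, salmon $0.1522.
Take 2 servings of whole-barley bread: +8.0 g protein for $0.60 (total $0.60, still need 75.0 g).
Take 1 serving of oats: +6.0 g protein for $0.60 (total $1.20, still need 69.0 g).
Take 3 servings of salmon: +69.0 g protein for $10.50 (total $11.70, still need 0.0 g).
Greedy by cheapest-per-g is optimal for a single linear constraint, so the minimum cost is $11.70.

$11.70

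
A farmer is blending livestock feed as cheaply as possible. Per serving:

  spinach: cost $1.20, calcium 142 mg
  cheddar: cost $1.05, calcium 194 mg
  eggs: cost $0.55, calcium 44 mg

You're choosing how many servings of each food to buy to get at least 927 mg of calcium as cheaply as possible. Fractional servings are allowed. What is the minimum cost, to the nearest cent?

Cost per mg of calcium: cheddar $0.0054, spinach $0.0085, eggs $0.0125.
With no serving limits, use only cheddar: 927 mg / 194 mg = 4.778 servings × $1.05 = $5.02.

$5.02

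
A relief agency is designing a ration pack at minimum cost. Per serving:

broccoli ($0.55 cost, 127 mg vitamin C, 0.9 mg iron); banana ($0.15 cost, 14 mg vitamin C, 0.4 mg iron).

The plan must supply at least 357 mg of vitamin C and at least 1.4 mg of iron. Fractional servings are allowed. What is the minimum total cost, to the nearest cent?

$1.55

Compare the cost at each extreme point of the feasible region.
broccoli only: max(357/127, 1.4/0.9) = 2.811 servings → $1.55.
banana only: max(357/14, 1.4/0.4) = 25.5 servings → $3.83.
broccoli + banana: the both-tight solution has a negative serving — not a feasible corner.
So the least-cost plan costs $1.55.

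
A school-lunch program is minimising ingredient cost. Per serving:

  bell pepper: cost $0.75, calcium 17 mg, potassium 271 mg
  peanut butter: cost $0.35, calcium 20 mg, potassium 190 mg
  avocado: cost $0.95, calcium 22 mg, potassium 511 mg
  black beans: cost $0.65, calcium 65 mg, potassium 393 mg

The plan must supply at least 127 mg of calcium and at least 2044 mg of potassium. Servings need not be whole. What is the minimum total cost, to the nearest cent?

This is a tiny linear program; its minimum lies at a vertex of the feasible set. List the vertices and price them.
bell pepper only: max(127/17, 2044/271) = 7.542 servings → $5.66.
peanut butter only: max(127/20, 2044/190) = 10.76 servings → $3.77.
avocado only: max(127/22, 2044/511) = 5.773 servings → $5.48.
black beans only: max(127/65, 2044/393) = 5.201 servings → $3.38.
bell pepper + peanut butter: intersection lies outside the first quadrant.
bell pepper + avocado with both tight: 7.313 servings and 0.1215 servings → $5.60.
bell pepper + black beans: the both-tight solution has a negative serving — not a feasible corner.
peanut butter + avocado with both tight: 3.3 servings and 2.773 servings → $3.79.
peanut butter + black beans: intersection lies outside the first quadrant.
avocado + black beans with both tight: 3.376 servings and 0.8111 servings → $3.73.
Cheapest feasible corner: $3.38.

$3.38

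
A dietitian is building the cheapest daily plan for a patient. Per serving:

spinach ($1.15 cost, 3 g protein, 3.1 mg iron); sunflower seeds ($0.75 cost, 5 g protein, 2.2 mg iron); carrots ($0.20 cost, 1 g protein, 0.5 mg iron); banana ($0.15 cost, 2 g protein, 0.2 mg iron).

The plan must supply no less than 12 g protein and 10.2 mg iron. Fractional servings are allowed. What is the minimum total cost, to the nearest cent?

$3.48

Check every corner: each single food scaled to meet both minima, and each pair solved so both constraints bind.
spinach only: max(12/3, 10.2/3.1) = 4 servings → $4.60.
sunflower seeds only: max(12/5, 10.2/2.2) = 4.636 servings → $3.48.
carrots only: max(12/1, 10.2/0.5) = 20.4 servings → $4.08.
banana only: max(12/2, 10.2/0.2) = 51 servings → $7.65.
spinach + sunflower seeds with both tight: 2.764 servings and 0.7416 servings → $3.73.
spinach + carrots with both tight: 2.625 servings and 4.125 servings → $3.84.
spinach + banana with both tight: 3.214 servings and 1.179 servings → $3.87.
sunflower seeds + carrots with both targets exact would need a negative amount; discard.
sunflower seeds + banana with both targets exact would need a negative amount; discard.
carrots + banana: intersection lies outside the first quadrant.
Cheapest feasible corner: $3.48.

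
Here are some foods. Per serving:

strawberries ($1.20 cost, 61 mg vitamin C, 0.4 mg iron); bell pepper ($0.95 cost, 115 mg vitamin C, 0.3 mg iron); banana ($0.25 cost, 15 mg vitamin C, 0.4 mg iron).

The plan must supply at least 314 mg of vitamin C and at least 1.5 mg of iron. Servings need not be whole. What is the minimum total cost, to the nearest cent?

$2.83

A basic optimal solution has at most two foods positive. Try each food alone and each pair with both targets met exactly.
strawberries only: max(314/61, 1.5/0.4) = 5.148 servings → $6.18.
bell pepper only: max(314/115, 1.5/0.3) = 5 servings → $4.75.
banana only: max(314/15, 1.5/0.4) = 20.93 servings → $5.23.
strawberries + bell pepper with both tight: 2.827 servings and 1.231 servings → $4.56.
strawberries + banana with both targets exact would need a negative amount; discard.
bell pepper + banana with both tight: 2.484 servings and 1.887 servings → $2.83.
Cheapest feasible corner: $2.83.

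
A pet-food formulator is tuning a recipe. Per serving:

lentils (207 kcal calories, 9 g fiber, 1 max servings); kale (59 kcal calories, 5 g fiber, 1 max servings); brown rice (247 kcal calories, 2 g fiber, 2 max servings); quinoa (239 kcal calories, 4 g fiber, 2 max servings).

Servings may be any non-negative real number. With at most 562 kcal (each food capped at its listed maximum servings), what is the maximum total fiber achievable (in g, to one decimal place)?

Fiber per kcal: kale 0.08475, lentils 0.04348, quinoa 0.01674, brown rice 0.008097.
Take 1 serving of kale: uses 59 kcal, +5.0 g fiber (running total 5.0 g).
Take 1 serving of lentils: uses 207 kcal, +9.0 g fiber (running total 14.0 g).
Take 1.238 servings of quinoa: uses 296 kcal, +5.0 g fiber (running total 19.0 g).
Filling greedily by fiber-per-kcal is optimal for one linear limit, giving 19.0 g.

19.0 g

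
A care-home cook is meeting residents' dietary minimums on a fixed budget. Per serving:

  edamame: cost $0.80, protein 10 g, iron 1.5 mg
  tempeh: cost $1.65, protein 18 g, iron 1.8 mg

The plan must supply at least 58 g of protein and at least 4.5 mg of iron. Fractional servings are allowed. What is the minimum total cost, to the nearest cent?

$4.64

At the optimum either one food covers both requirements or two foods hit both targets exactly; no other combination can be cheaper.
edamame only: max(58/10, 4.5/1.5) = 5.8 servings → $4.64.
tempeh only: max(58/18, 4.5/1.8) = 3.222 servings → $5.32.
edamame + tempeh: the both-tight solution has a negative serving — not a feasible corner.
So the least-cost plan costs $4.64.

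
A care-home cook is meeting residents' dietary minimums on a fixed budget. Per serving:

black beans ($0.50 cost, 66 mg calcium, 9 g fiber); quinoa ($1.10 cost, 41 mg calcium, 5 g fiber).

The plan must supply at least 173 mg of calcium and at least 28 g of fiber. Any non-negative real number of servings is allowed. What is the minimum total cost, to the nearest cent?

This is a tiny linear program; its minimum lies at a vertex of the feasible set. List the vertices and price them.
black beans only: max(173/66, 28/9) = 3.111 servings → $1.56.
quinoa only: max(173/41, 28/5) = 5.6 servings → $6.16.
black beans + quinoa: the both-tight solution has a negative serving — not a feasible corner.
Cheapest feasible corner: $1.56.

$1.56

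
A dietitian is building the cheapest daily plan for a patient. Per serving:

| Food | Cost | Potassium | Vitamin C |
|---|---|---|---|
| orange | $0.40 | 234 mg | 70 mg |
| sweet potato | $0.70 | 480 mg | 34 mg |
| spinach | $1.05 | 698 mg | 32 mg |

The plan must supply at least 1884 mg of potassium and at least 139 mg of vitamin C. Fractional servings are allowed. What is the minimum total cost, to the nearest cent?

$2.75

Minimising a linear cost over {potassium ≥ 1884, vitamin C ≥ 139, servings ≥ 0} — the optimum is at a vertex, using one or two foods.
orange only: max(1884/234, 139/70) = 8.051 servings → $3.22.
sweet potato only: max(1884/480, 139/34) = 4.088 servings → $2.86.
spinach only: max(1884/698, 139/32) = 4.344 servings → $4.56.
orange + sweet potato with both tight: 0.1039 servings and 3.874 servings → $2.75.
orange + spinach with both tight: 0.8879 servings and 2.401 servings → $2.88.
sweet potato + spinach with both targets exact would need a negative amount; discard.
Cheapest feasible corner: $2.75.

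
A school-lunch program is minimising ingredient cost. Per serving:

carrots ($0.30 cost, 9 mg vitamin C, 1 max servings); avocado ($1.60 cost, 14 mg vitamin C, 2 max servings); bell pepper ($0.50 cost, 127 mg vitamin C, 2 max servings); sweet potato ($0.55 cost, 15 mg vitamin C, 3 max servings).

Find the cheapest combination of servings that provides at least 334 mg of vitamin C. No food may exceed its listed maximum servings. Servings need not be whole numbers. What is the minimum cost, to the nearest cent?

Cost per mg of vitamin C: bell pepper $0.0039, carrots $0.0333, sweet potato $0.0367, avocado $0.1143.
Take 2 servings of bell pepper: +254.0 mg vitamin C for $1.00 (total $1.00, still need 80.0 mg).
Take 1 serving of carrots: +9.0 mg vitamin C for $0.30 (total $1.30, still need 71.0 mg).
Take 3 servings of sweet potato: +45.0 mg vitamin C for $1.65 (total $2.95, still need 26.0 mg).
Take 1.857 servings of avocado: +26.0 mg vitamin C for $2.97 (total $5.92, still need 0.0 mg).
Greedy by cheapest-per-mg is optimal for a single linear constraint, so the minimum cost is $5.92.

$5.92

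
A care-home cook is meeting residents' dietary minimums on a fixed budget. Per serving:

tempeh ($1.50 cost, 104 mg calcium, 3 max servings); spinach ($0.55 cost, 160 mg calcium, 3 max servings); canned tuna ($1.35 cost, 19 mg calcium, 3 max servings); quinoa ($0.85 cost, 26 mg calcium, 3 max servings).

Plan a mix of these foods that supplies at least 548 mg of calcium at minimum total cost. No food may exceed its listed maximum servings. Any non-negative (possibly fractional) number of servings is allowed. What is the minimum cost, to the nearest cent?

Cost per mg of calcium: spinach $0.0034, tempeh $0.0144, quinoa $0.0327, canned tuna $0.0711.
Take 3 servings of spinach: +480.0 mg calcium for $1.65 (total $1.65, still need 68.0 mg).
Take 0.6538 servings of tempeh: +68.0 mg calcium for $0.98 (total $2.63, still need 0.0 mg).
Greedy by cheapest-per-mg is optimal for a single linear constraint, so the minimum cost is $2.63.

$2.63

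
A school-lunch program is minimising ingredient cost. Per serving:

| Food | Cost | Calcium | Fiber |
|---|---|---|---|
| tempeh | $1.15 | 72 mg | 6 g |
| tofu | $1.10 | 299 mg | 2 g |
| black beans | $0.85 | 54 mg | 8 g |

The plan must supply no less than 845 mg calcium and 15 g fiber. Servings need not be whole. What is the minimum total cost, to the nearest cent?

A basic optimal solution has at most two foods positive. Try each food alone and each pair with both targets met exactly.
tempeh only: max(845/72, 15/6) = 11.74 servings → $13.50.
tofu only: max(845/299, 15/2) = 7.5 servings → $8.25.
black beans only: max(845/54, 15/8) = 15.65 servings → $13.30.
tempeh + tofu with both tight: 1.694 servings and 2.418 servings → $4.61.
tempeh + black beans: the both-tight solution has a negative serving — not a feasible corner.
tofu + black beans with both tight: 2.605 servings and 1.224 servings → $3.91.
Cheapest feasible corner: $3.91.

$3.91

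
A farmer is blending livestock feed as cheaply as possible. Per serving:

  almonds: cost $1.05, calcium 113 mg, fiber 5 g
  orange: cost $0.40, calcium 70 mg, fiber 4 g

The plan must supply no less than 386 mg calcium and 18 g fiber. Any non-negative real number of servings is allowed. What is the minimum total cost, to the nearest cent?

This is a tiny linear program; its minimum lies at a vertex of the feasible set. List the vertices and price them.
almonds only: max(386/113, 18/5) = 3.6 servings → $3.78.
orange only: max(386/70, 18/4) = 5.514 servings → $2.21.
almonds + orange with both tight: 2.784 servings and 1.02 servings → $3.33.
Cheapest feasible corner: $2.21.

$2.21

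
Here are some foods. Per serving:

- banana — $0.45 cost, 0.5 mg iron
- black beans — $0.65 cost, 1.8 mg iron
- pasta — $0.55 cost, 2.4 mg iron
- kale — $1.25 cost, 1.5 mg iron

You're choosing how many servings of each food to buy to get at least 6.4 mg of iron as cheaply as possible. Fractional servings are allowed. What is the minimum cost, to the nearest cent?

$1.47

Cost per mg of iron: pasta $0.2292, black beans $0.3611, kale $0.8333, banana $0.9000.
With no serving limits, use only pasta: 6.4 mg / 2.4 mg = 2.667 servings × $0.55 = $1.47.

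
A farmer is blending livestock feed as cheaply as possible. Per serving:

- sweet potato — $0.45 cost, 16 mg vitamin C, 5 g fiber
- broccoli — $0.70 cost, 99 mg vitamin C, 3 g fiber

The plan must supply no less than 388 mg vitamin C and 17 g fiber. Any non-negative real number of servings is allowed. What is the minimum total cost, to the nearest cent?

$3.13

An LP optimum is at a vertex; with two nutrient constraints at most two foods are used. Check each candidate.
sweet potato only: max(388/16, 17/5) = 24.25 servings → $10.91.
broccoli only: max(388/99, 17/3) = 5.667 servings → $3.97.
sweet potato + broccoli with both tight: 1.161 servings and 3.732 servings → $3.13.
Cheapest feasible corner: $3.13.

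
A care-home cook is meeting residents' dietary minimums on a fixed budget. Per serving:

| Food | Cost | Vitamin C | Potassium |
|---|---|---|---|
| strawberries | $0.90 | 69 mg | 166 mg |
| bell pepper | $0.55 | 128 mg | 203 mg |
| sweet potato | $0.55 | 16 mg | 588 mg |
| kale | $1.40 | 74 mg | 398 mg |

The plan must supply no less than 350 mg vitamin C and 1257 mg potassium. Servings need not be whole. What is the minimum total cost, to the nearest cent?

$2.10

Compare the cost at each extreme point of the feasible region.
strawberries only: max(350/69, 1257/166) = 7.572 servings → $6.82.
bell pepper only: max(350/128, 1257/203) = 6.192 servings → $3.41.
sweet potato only: max(350/16, 1257/588) = 21.88 servings → $12.03.
kale only: max(350/74, 1257/398) = 4.73 servings → $6.62.
strawberries + bell pepper with both targets exact would need a negative amount; discard.
strawberries + sweet potato with both tight: 4.897 servings and 0.7552 servings → $4.82.
strawberries + kale with both tight: 3.049 servings and 1.886 servings → $5.39.
bell pepper + sweet potato with both tight: 2.578 servings and 1.248 servings → $2.10.
bell pepper + kale with both tight: 1.288 servings and 2.501 servings → $4.21.
sweet potato + kale with both targets exact would need a negative amount; discard.
So the least-cost plan costs $2.10.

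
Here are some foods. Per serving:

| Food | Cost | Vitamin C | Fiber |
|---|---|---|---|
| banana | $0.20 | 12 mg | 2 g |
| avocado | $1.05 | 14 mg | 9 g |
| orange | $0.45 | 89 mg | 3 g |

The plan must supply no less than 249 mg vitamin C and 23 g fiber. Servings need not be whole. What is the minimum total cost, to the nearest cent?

$2.53

At the optimum either one food covers both requirements or two foods hit both targets exactly; no other combination can be cheaper.
banana only: max(249/12, 23/2) = 20.75 servings → $4.15.
avocado only: max(249/14, 23/9) = 17.79 servings → $18.68.
orange only: max(249/89, 23/3) = 7.667 servings → $3.45.
banana + avocado with both targets exact would need a negative amount; discard.
banana + orange with both tight: 9.155 servings and 1.563 servings → $2.53.
avocado + orange with both tight: 1.713 servings and 2.528 servings → $2.94.
Cheapest feasible corner: $2.53.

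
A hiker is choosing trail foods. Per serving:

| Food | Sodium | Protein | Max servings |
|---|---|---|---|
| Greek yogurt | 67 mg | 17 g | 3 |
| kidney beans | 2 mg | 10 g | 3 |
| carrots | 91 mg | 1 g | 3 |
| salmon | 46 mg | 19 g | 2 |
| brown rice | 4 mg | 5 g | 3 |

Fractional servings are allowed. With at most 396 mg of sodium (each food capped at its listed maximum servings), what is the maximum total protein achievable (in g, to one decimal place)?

Protein per mg sodium: kidney beans 5, brown rice 1.25, salmon 0.413, Greek yogurt 0.2537, carrots 0.01099.
Take 3 servings of kidney beans: uses 6 mg sodium, +30.0 g protein (running total 30.0 g).
Take 3 servings of brown rice: uses 12 mg sodium, +15.0 g protein (running total 45.0 g).
Take 2 servings of salmon: uses 92 mg sodium, +38.0 g protein (running total 83.0 g).
Take 3 servings of Greek yogurt: uses 201 mg sodium, +51.0 g protein (running total 134.0 g).
Take 0.9341 servings of carrots: uses 85 mg sodium, +0.9 g protein (running total 134.9 g).
Filling greedily by protein-per-mg sodium is optimal for one linear limit, giving 134.9 g.

134.9 g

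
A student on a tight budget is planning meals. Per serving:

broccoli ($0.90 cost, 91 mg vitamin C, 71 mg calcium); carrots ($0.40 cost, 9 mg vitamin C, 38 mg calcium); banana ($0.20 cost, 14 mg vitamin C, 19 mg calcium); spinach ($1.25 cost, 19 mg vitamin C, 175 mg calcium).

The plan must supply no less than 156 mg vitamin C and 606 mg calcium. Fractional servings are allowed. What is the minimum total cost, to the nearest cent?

An LP optimum is at a vertex; with two nutrient constraints at most two foods are used. Check each candidate.
broccoli only: max(156/91, 606/71) = 8.535 servings → $7.68.
carrots only: max(156/9, 606/38) = 17.33 servings → $6.93.
banana only: max(156/14, 606/19) = 31.89 servings → $6.38.
spinach only: max(156/19, 606/175) = 8.211 servings → $10.26.
broccoli + carrots with both tight: 0.1681 servings and 15.63 servings → $6.40.
broccoli + banana with both targets exact would need a negative amount; discard.
broccoli + spinach with both tight: 1.083 servings and 3.023 servings → $4.75.
carrots + banana with both tight: 15.29 servings and 1.313 servings → $6.38.
carrots + spinach with both targets exact would need a negative amount; discard.
banana + spinach with both tight: 7.557 servings and 2.642 servings → $4.81.
The minimum over all feasible corners is $4.75.

$4.75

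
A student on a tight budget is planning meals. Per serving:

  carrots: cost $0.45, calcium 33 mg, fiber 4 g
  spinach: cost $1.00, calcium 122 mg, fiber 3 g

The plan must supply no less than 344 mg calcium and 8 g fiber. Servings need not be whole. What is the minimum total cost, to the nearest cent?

At the optimum either one food covers both requirements or two foods hit both targets exactly; no other combination can be cheaper.
carrots only: max(344/33, 8/4) = 10.42 servings → $4.69.
spinach only: max(344/122, 8/3) = 2.82 servings → $2.82.
carrots + spinach: intersection lies outside the first quadrant.
So the least-cost plan costs $2.82.

$2.82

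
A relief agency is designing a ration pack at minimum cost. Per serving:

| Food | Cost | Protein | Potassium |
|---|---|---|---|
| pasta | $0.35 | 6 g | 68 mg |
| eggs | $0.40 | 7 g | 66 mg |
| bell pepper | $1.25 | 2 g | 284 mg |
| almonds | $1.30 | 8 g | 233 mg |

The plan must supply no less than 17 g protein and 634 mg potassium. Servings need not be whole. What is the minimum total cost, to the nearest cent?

$2.91

Check every corner: each single food scaled to meet both minima, and each pair solved so both constraints bind.
pasta only: max(17/6, 634/68) = 9.324 servings → $3.26.
eggs only: max(17/7, 634/66) = 9.606 servings → $3.84.
bell pepper only: max(17/2, 634/284) = 8.5 servings → $10.62.
almonds only: max(17/8, 634/233) = 2.721 servings → $3.54.
pasta + eggs with both targets exact would need a negative amount; discard.
pasta + bell pepper with both tight: 2.27 servings and 1.689 servings → $2.91.
pasta + almonds: intersection lies outside the first quadrant.
eggs + bell pepper with both tight: 1.918 servings and 1.787 servings → $3.00.
eggs + almonds: the both-tight solution has a negative serving — not a feasible corner.
bell pepper + almonds with both tight: 0.6152 servings and 1.971 servings → $3.33.
So the least-cost plan costs $2.91.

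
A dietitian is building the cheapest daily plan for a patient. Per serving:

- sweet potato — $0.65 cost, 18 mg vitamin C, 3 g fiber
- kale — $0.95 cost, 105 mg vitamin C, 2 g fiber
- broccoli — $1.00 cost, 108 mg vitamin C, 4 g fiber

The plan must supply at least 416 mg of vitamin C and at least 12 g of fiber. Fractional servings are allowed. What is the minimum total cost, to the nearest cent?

A basic optimal solution has at most two foods positive. Try each food alone and each pair with both targets met exactly.
sweet potato only: max(416/18, 12/3) = 23.11 servings → $15.02.
kale only: max(416/105, 12/2) = 6 servings → $5.70.
broccoli only: max(416/108, 12/4) = 3.852 servings → $3.85.
sweet potato + kale with both tight: 1.534 servings and 3.699 servings → $4.51.
sweet potato + broccoli: the both-tight solution has a negative serving — not a feasible corner.
kale + broccoli with both tight: 1.804 servings and 2.098 servings → $3.81.
Cheapest feasible corner: $3.81.

$3.81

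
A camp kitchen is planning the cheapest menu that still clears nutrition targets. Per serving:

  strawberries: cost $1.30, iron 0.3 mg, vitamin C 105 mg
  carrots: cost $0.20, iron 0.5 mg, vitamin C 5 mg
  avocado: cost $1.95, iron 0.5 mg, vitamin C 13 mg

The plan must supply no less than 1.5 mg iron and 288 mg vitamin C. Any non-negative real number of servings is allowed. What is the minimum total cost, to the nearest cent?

$3.76

With two linear requirements the optimum uses one or two foods; enumerate the corners.
strawberries only: max(1.5/0.3, 288/105) = 5 servings → $6.50.
carrots only: max(1.5/0.5, 288/5) = 57.6 servings → $11.52.
avocado only: max(1.5/0.5, 288/13) = 22.15 servings → $43.20.
strawberries + carrots with both tight: 2.676 servings and 1.394 servings → $3.76.
strawberries + avocado with both tight: 2.562 servings and 1.463 servings → $6.18.
carrots + avocado: the both-tight solution has a negative serving — not a feasible corner.
So the least-cost plan costs $3.76.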